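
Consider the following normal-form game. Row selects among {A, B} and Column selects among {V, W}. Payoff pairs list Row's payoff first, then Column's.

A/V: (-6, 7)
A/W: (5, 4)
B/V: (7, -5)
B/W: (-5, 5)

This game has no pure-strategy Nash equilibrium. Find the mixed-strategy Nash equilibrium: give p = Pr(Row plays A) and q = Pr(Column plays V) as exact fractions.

p = 10/13, q = 10/23

Each player's mixing probability is pinned down by making the *other* player indifferent.
Column indifferent between V and W: p·7 + (1−p)·(-5) = p·4 + (1−p)·5 ⟹ (-5) + 12p = 5 + (-1)p ⟹ p = 10/13.
Row indifferent between A and B: q·(-6) + (1−q)·5 = q·7 + (1−q)·(-5) ⟹ 5 + (-11)q = (-5) + 12q ⟹ q = 10/23.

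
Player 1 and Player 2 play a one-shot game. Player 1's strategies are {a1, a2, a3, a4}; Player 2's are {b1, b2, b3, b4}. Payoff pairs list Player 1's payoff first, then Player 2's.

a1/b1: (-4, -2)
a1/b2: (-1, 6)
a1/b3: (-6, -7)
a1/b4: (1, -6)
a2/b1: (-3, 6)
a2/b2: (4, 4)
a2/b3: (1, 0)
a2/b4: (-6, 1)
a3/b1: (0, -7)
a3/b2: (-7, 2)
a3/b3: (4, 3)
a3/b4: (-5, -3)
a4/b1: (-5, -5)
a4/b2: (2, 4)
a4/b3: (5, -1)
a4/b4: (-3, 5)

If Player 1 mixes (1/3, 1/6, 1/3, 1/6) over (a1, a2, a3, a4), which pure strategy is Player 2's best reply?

b2

Compute Player 2's expected payoff from each pure strategy against the given mix.
b1: (1/3)·(-2) + (1/6)·6 + (1/3)·(-7) + (1/6)·(-5) = -17/6
b2: (1/3)·6 + (1/6)·4 + (1/3)·2 + (1/6)·4 = 4
b3: (1/3)·(-7) + (1/6)·0 + (1/3)·3 + (1/6)·(-1) = -3/2
b4: (1/3)·(-6) + (1/6)·1 + (1/3)·(-3) + (1/6)·5 = -2
Highest expected payoff is 4, from b2.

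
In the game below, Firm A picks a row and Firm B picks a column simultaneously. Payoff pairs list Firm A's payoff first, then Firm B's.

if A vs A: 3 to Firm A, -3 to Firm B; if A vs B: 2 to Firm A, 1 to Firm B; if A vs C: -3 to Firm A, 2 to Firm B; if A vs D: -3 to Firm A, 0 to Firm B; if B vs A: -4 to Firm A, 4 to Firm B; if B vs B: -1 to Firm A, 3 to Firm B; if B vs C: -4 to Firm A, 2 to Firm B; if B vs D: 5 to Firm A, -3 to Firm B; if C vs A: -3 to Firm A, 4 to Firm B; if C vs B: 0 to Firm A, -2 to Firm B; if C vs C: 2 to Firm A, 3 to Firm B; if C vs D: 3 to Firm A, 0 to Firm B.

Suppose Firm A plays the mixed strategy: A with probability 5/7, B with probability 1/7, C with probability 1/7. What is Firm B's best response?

C

Firm B's best reply maximizes expected payoff against the mix.
A: (5/7)·(-3) + (1/7)·4 + (1/7)·4 = -1
B: (5/7)·1 + (1/7)·3 + (1/7)·(-2) = 6/7
C: (5/7)·2 + (1/7)·2 + (1/7)·3 = 15/7
D: (5/7)·0 + (1/7)·(-3) + (1/7)·0 = -3/7
Highest expected payoff is 15/7, from C.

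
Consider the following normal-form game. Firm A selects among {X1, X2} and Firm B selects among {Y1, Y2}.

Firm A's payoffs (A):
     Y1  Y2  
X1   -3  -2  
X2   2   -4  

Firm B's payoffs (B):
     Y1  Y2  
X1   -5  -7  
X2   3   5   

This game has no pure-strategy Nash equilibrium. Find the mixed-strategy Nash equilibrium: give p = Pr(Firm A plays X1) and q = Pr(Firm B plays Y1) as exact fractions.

Each player's mixing probability is pinned down by making the *other* player indifferent.
Firm B indifferent between Y1 and Y2: p·(-5) + (1−p)·3 = p·(-7) + (1−p)·5 ⟹ 3 + (-8)p = 5 + (-12)p ⟹ p = 1/2.
Firm A indifferent between X1 and X2: q·(-3) + (1−q)·(-2) = q·2 + (1−q)·(-4) ⟹ (-2) + (-1)q = (-4) + 6q ⟹ q = 2/7.

p = 1/2, q = 2/7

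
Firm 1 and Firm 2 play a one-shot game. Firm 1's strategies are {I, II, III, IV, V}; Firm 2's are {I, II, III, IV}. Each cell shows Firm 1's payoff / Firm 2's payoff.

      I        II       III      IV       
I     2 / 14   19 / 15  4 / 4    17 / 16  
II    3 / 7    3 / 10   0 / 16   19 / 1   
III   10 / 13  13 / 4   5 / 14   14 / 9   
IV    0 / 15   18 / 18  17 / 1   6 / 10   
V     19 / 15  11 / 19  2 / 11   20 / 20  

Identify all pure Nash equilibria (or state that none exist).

(V, IV)

Check mutual best responses: a cell is a NE iff neither player can gain by unilaterally deviating.
Firm 1's best responses — vs I: V (payoff 19); vs II: I (payoff 19); vs III: IV (payoff 17); vs IV: V (payoff 20).
Firm 2's best responses — vs I: IV (payoff 16); vs II: III (payoff 16); vs III: III (payoff 14); vs IV: II (payoff 18); vs V: IV (payoff 20).
The only mutual best response is (V, IV); neither player gains by switching there.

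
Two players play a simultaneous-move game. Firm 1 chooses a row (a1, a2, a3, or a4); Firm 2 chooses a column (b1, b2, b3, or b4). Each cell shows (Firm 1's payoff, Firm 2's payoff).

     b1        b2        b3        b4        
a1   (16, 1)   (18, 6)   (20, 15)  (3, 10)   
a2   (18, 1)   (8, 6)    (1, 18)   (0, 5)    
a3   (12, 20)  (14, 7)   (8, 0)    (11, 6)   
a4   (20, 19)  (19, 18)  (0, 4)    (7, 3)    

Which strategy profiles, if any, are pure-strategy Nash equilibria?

(a1, b3) and (a4, b1)

Check mutual best responses: a cell is a NE iff neither player can gain by unilaterally deviating.
Firm 1's best responses — vs b1: a4 (payoff 20); vs b2: a4 (payoff 19); vs b3: a1 (payoff 20); vs b4: a3 (payoff 11).
Firm 2's best responses — vs a1: b3 (payoff 15); vs a2: b3 (payoff 18); vs a3: b1 (payoff 20); vs a4: b1 (payoff 19).
Mutual best responses occur at (a1, b3) and (a4, b1); at each, neither player gains by switching.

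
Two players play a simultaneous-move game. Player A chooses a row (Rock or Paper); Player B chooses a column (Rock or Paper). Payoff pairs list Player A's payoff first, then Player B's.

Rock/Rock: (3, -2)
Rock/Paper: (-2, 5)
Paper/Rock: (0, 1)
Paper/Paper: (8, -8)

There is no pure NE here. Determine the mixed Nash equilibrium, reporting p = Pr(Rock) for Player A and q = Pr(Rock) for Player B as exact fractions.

In a mixed NE each player is indifferent between their pure strategies, so the opponent's mix sets the indifference.
Player B indifferent between Rock and Paper: p·(-2) + (1−p)·1 = p·5 + (1−p)·(-8) ⟹ 1 + (-3)p = (-8) + 13p ⟹ p = 9/16.
Player A indifferent between Rock and Paper: q·3 + (1−q)·(-2) = q·0 + (1−q)·8 ⟹ (-2) + 5q = 8 + (-8)q ⟹ q = 10/13.

p = 9/16, q = 10/13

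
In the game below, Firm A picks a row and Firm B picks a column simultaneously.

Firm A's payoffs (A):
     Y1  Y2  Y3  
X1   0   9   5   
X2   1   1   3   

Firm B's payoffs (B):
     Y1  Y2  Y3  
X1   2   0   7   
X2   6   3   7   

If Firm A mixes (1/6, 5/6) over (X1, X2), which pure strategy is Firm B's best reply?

Firm B's best reply maximizes expected payoff against the mix.
Y1: (1/6)·2 + (5/6)·6 = 16/3
Y2: (1/6)·0 + (5/6)·3 = 5/2
Y3: (1/6)·7 + (5/6)·7 = 7
Highest expected payoff is 7, from Y3.

Y3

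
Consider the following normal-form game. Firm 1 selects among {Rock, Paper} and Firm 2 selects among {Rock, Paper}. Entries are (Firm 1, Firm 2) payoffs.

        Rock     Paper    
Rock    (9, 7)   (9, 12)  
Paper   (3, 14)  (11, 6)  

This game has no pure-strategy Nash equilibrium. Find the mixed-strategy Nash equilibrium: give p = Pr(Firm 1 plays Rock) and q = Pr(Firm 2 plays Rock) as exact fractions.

p = 8/13, q = 1/4

Each player's mixing probability is pinned down by making the *other* player indifferent.
Firm 2 indifferent between Rock and Paper: p·7 + (1−p)·14 = p·12 + (1−p)·6 ⟹ 14 + (-7)p = 6 + 6p ⟹ p = 8/13.
Firm 1 indifferent between Rock and Paper: q·9 + (1−q)·9 = q·3 + (1−q)·11 ⟹ 9 + 0q = 11 + (-8)q ⟹ q = 1/4.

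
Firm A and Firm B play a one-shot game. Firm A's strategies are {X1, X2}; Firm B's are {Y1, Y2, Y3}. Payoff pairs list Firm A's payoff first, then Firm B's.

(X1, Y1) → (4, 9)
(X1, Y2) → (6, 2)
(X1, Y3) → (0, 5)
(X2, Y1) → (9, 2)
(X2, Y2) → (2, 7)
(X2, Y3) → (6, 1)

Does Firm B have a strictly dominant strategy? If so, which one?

No strictly dominant strategy

A strategy is strictly dominant if it gives Firm B a strictly higher payoff than every other strategy, against every choice by the opponent.
Y1 is not dominant: against X2, Y2 gives 7 > 2.
Y2 is not dominant: against X1, Y1 gives 9 > 2.
Y3 is not dominant: against X1, Y1 gives 9 > 5.
No single strategy is best against every opponent action.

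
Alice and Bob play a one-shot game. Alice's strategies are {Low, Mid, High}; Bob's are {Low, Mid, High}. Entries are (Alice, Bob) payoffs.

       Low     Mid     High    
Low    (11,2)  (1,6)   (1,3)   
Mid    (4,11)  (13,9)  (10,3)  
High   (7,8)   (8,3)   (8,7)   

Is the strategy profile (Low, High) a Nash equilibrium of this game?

Holding Bob at High: Alice gets 1 from Low but could get 10 by switching to Mid. Alice has a profitable deviation.

No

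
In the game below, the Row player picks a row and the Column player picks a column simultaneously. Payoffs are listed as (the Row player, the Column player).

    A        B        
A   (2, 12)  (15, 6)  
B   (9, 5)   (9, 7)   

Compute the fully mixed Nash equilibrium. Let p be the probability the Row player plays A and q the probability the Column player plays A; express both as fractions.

In a mixed NE each player is indifferent between their pure strategies, so the opponent's mix sets the indifference.
The Column player indifferent between A and B: p·12 + (1−p)·5 = p·6 + (1−p)·7 ⟹ 5 + 7p = 7 + (-1)p ⟹ p = 1/4.
The Row player indifferent between A and B: q·2 + (1−q)·15 = q·9 + (1−q)·9 ⟹ 15 + (-13)q = 9 + 0q ⟹ q = 6/13.

p = 1/4, q = 6/13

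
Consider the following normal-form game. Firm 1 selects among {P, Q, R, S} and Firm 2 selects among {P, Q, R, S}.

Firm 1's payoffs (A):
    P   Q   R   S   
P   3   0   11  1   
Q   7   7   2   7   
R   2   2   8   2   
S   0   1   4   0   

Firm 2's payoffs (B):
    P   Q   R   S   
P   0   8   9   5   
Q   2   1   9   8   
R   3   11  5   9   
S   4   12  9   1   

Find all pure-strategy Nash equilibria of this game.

(P, R)

Find each player's best response to every opponent strategy; NE are the intersections.
Firm 1's best responses — vs P: Q (payoff 7); vs Q: Q (payoff 7); vs R: P (payoff 11); vs S: Q (payoff 7).
Firm 2's best responses — vs P: R (payoff 9); vs Q: R (payoff 9); vs R: Q (payoff 11); vs S: Q (payoff 12).
The only mutual best response is (P, R); neither player gains by switching there.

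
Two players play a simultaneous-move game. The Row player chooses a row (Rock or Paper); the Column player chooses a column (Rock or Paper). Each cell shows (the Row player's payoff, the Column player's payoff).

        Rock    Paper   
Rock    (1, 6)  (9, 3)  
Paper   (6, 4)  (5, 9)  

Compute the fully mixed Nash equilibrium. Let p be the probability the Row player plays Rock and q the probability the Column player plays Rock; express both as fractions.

Each player's mixing probability is pinned down by making the *other* player indifferent.
The Column player indifferent between Rock and Paper: p·6 + (1−p)·4 = p·3 + (1−p)·9 ⟹ 4 + 2p = 9 + (-6)p ⟹ p = 5/8.
The Row player indifferent between Rock and Paper: q·1 + (1−q)·9 = q·6 + (1−q)·5 ⟹ 9 + (-8)q = 5 + 1q ⟹ q = 4/9.

p = 5/8, q = 4/9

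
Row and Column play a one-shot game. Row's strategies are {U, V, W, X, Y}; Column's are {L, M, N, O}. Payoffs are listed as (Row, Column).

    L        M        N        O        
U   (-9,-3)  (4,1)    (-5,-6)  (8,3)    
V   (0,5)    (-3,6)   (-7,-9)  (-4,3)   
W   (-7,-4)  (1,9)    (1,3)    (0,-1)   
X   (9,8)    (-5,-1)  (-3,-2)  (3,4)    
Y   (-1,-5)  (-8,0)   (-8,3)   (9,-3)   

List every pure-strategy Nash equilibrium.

Check mutual best responses: a cell is a NE iff neither player can gain by unilaterally deviating.
Row's best responses — vs L: X (payoff 9); vs M: U (payoff 4); vs N: W (payoff 1); vs O: Y (payoff 9).
Column's best responses — vs U: O (payoff 3); vs V: M (payoff 6); vs W: M (payoff 9); vs X: L (payoff 8); vs Y: N (payoff 3).
The only mutual best response is (X, L); neither player gains by switching there.

(X, L)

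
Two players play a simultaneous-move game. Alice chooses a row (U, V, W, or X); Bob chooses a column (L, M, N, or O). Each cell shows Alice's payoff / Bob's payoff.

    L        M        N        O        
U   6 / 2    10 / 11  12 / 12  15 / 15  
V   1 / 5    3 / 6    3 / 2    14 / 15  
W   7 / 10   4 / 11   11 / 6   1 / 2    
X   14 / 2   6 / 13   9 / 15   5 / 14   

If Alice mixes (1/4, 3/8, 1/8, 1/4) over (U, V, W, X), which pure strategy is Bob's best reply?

O

Bob's best reply maximizes expected payoff against the mix.
L: (1/4)·2 + (3/8)·5 + (1/8)·10 + (1/4)·2 = 33/8
M: (1/4)·11 + (3/8)·6 + (1/8)·11 + (1/4)·13 = 77/8
N: (1/4)·12 + (3/8)·2 + (1/8)·6 + (1/4)·15 = 33/4
O: (1/4)·15 + (3/8)·15 + (1/8)·2 + (1/4)·14 = 105/8
Highest expected payoff is 105/8, from O.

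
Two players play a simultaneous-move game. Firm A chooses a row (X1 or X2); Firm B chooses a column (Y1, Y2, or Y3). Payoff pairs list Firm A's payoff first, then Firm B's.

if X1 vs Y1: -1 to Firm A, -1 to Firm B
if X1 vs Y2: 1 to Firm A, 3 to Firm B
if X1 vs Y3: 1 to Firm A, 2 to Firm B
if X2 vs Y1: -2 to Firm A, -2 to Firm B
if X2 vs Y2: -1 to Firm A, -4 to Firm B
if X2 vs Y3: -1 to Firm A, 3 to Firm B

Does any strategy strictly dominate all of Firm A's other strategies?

X1

A strategy is strictly dominant if it gives Firm A a strictly higher payoff than every other strategy, against every choice by the opponent.
X1 strictly dominates: vs Y1: -1 > -2; vs Y2: 1 > -1; vs Y3: 1 > -1.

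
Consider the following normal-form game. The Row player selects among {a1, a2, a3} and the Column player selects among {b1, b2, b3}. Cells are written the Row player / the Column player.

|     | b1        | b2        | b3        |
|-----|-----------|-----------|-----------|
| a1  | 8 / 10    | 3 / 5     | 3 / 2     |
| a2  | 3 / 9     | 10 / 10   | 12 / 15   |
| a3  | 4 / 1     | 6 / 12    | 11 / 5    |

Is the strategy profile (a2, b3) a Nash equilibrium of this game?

Yes

Holding the Column player at b3: the Row player gets 12 from a2, versus 3 from a1, 11 from a3. No profitable deviation for the Row player.
Holding the Row player at a2: the Column player gets 15 from b3, versus 9 from b1, 10 from b2. No profitable deviation for the Column player either.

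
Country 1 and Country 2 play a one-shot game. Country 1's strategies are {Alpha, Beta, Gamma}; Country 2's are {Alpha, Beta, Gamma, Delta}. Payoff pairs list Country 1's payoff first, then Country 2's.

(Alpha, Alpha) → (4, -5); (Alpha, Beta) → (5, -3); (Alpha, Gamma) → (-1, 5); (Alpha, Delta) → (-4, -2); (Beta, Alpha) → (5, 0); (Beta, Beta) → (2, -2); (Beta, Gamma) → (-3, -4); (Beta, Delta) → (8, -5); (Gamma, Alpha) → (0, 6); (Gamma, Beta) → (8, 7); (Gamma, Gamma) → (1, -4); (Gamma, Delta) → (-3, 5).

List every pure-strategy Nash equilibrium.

(Beta, Alpha) and (Gamma, Beta)

A profile is a Nash equilibrium when each player is best-responding to the other.
Country 1's best responses — vs Alpha: Beta (payoff 5); vs Beta: Gamma (payoff 8); vs Gamma: Gamma (payoff 1); vs Delta: Beta (payoff 8).
Country 2's best responses — vs Alpha: Gamma (payoff 5); vs Beta: Alpha (payoff 0); vs Gamma: Beta (payoff 7).
Mutual best responses occur at (Beta, Alpha) and (Gamma, Beta); at each, neither player gains by switching.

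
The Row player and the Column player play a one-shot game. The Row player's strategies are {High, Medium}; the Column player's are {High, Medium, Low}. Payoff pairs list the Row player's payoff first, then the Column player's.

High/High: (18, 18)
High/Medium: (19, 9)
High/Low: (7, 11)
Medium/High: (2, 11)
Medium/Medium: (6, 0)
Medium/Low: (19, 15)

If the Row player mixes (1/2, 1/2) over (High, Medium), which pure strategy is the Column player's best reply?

High

Compute the Column player's expected payoff from each pure strategy against the given mix.
High: (1/2)·18 + (1/2)·11 = 29/2
Medium: (1/2)·9 + (1/2)·0 = 9/2
Low: (1/2)·11 + (1/2)·15 = 13
Highest expected payoff is 29/2, from High.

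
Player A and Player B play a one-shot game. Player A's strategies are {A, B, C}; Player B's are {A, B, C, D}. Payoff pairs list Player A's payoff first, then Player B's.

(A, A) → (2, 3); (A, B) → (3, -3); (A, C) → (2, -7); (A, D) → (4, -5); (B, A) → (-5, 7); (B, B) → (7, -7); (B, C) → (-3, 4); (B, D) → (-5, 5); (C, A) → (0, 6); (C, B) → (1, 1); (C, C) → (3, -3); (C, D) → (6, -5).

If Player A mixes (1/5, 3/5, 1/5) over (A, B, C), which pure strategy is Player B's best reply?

Compute Player B's expected payoff from each pure strategy against the given mix.
A: (1/5)·3 + (3/5)·7 + (1/5)·6 = 6
B: (1/5)·(-3) + (3/5)·(-7) + (1/5)·1 = -23/5
C: (1/5)·(-7) + (3/5)·4 + (1/5)·(-3) = 2/5
D: (1/5)·(-5) + (3/5)·5 + (1/5)·(-5) = 1
Highest expected payoff is 6, from A.

A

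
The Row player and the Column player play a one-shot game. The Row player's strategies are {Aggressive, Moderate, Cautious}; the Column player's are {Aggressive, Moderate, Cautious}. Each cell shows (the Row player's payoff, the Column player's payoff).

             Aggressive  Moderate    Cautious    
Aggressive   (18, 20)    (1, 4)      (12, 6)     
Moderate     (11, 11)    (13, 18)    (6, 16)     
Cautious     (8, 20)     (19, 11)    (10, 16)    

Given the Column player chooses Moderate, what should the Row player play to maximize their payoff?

Cautious

With the Column player fixed at Moderate, the Row player's payoffs are: Aggressive → 1, Moderate → 13, Cautious → 19.
The maximum is 19, achieved by Cautious.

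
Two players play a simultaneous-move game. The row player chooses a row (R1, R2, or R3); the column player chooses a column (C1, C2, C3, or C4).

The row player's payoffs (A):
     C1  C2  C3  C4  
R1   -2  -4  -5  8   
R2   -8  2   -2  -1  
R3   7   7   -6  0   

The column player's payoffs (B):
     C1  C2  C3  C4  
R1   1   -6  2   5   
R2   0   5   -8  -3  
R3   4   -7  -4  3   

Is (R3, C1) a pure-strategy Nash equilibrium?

Holding the column player at C1: the row player gets 7 from R3, versus -2 from R1, -8 from R2. No profitable deviation for the row player.
Holding the row player at R3: the column player gets 4 from C1, versus -7 from C2, -4 from C3, 3 from C4. No profitable deviation for the column player either.

Yes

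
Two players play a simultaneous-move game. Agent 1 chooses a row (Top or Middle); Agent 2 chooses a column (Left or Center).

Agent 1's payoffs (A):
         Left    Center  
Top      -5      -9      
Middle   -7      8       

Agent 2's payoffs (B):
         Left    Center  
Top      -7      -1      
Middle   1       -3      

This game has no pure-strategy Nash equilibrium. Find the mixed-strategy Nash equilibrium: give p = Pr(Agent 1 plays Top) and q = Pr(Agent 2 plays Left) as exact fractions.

In a mixed NE each player is indifferent between their pure strategies, so the opponent's mix sets the indifference.
Agent 2 indifferent between Left and Center: p·(-7) + (1−p)·1 = p·(-1) + (1−p)·(-3) ⟹ 1 + (-8)p = (-3) + 2p ⟹ p = 2/5.
Agent 1 indifferent between Top and Middle: q·(-5) + (1−q)·(-9) = q·(-7) + (1−q)·8 ⟹ (-9) + 4q = 8 + (-15)q ⟹ q = 17/19.

p = 2/5, q = 17/19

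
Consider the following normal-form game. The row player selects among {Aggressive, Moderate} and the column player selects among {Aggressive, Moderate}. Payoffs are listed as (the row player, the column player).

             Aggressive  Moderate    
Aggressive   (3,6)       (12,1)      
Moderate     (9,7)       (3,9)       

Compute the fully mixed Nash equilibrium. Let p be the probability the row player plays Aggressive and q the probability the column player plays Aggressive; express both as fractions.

Each player's mixing probability is pinned down by making the *other* player indifferent.
The column player indifferent between Aggressive and Moderate: p·6 + (1−p)·7 = p·1 + (1−p)·9 ⟹ 7 + (-1)p = 9 + (-8)p ⟹ p = 2/7.
The row player indifferent between Aggressive and Moderate: q·3 + (1−q)·12 = q·9 + (1−q)·3 ⟹ 12 + (-9)q = 3 + 6q ⟹ q = 3/5.

p = 2/7, q = 3/5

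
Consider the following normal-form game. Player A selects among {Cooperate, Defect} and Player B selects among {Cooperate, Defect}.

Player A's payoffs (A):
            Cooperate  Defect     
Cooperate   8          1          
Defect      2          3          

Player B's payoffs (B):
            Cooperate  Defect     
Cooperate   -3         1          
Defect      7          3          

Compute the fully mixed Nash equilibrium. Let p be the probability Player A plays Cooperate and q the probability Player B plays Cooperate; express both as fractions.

p = 1/2, q = 1/4

Each player's mixing probability is pinned down by making the *other* player indifferent.
Player B indifferent between Cooperate and Defect: p·(-3) + (1−p)·7 = p·1 + (1−p)·3 ⟹ 7 + (-10)p = 3 + (-2)p ⟹ p = 1/2.
Player A indifferent between Cooperate and Defect: q·8 + (1−q)·1 = q·2 + (1−q)·3 ⟹ 1 + 7q = 3 + (-1)q ⟹ q = 1/4.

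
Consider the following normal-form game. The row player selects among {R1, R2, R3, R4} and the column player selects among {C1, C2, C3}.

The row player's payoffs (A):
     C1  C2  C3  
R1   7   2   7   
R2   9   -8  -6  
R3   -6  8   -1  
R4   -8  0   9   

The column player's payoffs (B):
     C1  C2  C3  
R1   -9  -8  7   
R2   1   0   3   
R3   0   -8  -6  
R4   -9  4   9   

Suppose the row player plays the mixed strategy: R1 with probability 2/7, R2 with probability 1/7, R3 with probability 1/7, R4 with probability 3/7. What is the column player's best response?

The column player's best reply maximizes expected payoff against the mix.
C1: (2/7)·(-9) + (1/7)·1 + (1/7)·0 + (3/7)·(-9) = -44/7
C2: (2/7)·(-8) + (1/7)·0 + (1/7)·(-8) + (3/7)·4 = -12/7
C3: (2/7)·7 + (1/7)·3 + (1/7)·(-6) + (3/7)·9 = 38/7
Highest expected payoff is 38/7, from C3.

C3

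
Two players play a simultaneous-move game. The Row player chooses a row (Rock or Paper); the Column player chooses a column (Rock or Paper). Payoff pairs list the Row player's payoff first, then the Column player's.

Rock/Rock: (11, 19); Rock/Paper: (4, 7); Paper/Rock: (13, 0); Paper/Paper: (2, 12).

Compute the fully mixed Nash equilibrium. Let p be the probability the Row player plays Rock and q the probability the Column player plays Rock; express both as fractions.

p = 1/2, q = 1/2

Each player's mixing probability is pinned down by making the *other* player indifferent.
The Column player indifferent between Rock and Paper: p·19 + (1−p)·0 = p·7 + (1−p)·12 ⟹ 0 + 19p = 12 + (-5)p ⟹ p = 1/2.
The Row player indifferent between Rock and Paper: q·11 + (1−q)·4 = q·13 + (1−q)·2 ⟹ 4 + 7q = 2 + 11q ⟹ q = 1/2.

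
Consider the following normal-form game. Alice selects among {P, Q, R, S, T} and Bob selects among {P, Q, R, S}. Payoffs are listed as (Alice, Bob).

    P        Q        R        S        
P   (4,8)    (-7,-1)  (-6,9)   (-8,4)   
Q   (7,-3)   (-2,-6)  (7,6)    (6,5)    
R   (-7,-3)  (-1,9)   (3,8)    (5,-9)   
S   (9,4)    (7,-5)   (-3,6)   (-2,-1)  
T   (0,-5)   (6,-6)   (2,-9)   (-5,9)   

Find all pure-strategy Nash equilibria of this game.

Find each player's best response to every opponent strategy; NE are the intersections.
Alice's best responses — vs P: S (payoff 9); vs Q: S (payoff 7); vs R: Q (payoff 7); vs S: Q (payoff 6).
Bob's best responses — vs P: R (payoff 9); vs Q: R (payoff 6); vs R: Q (payoff 9); vs S: R (payoff 6); vs T: S (payoff 9).
The only mutual best response is (Q, R); neither player gains by switching there.

(Q, R)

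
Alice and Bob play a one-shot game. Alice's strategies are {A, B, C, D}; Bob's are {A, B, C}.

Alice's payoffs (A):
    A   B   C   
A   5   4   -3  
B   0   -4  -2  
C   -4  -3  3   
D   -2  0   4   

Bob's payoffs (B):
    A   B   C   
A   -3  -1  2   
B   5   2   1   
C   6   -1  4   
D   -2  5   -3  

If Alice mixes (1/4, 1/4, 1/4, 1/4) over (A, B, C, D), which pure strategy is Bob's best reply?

A

Bob's best reply maximizes expected payoff against the mix.
A: (1/4)·(-3) + (1/4)·5 + (1/4)·6 + (1/4)·(-2) = 3/2
B: (1/4)·(-1) + (1/4)·2 + (1/4)·(-1) + (1/4)·5 = 5/4
C: (1/4)·2 + (1/4)·1 + (1/4)·4 + (1/4)·(-3) = 1
Highest expected payoff is 3/2, from A.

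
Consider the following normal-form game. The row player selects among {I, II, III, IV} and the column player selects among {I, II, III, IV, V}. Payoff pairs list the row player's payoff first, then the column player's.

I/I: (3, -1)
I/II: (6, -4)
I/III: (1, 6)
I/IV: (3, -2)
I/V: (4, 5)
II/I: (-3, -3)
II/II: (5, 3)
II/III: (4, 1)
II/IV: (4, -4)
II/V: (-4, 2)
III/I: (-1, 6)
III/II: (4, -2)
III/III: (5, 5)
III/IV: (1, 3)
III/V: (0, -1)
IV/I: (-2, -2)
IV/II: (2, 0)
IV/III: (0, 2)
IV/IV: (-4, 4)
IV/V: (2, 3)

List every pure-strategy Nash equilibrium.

A profile is a Nash equilibrium when each player is best-responding to the other.
The row player's best responses — vs I: I (payoff 3); vs II: I (payoff 6); vs III: III (payoff 5); vs IV: II (payoff 4); vs V: I (payoff 4).
The column player's best responses — vs I: III (payoff 6); vs II: II (payoff 3); vs III: I (payoff 6); vs IV: IV (payoff 4).
No cell has both players best-responding. For instance, the row player's best reply to I is I, but against I the column player prefers III over I.

None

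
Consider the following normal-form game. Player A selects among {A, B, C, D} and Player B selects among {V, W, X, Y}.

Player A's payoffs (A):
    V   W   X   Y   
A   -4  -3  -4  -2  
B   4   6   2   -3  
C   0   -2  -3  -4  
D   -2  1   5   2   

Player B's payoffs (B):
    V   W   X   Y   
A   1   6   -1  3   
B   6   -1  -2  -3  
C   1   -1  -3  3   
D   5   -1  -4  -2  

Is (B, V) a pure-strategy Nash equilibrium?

Holding Player B at V: Player A gets 4 from B, versus -4 from A, 0 from C, -2 from D. No profitable deviation for Player A.
Holding Player A at B: Player B gets 6 from V, versus -1 from W, -2 from X, -3 from Y. No profitable deviation for Player B either.

Yes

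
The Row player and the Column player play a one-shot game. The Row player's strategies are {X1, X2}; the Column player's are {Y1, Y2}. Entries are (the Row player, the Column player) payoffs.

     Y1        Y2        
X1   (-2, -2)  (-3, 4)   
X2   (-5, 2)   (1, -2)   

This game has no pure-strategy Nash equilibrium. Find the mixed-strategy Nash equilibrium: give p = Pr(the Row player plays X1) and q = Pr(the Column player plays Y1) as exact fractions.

p = 2/5, q = 4/7

Each player's mixing probability is pinned down by making the *other* player indifferent.
The Column player indifferent between Y1 and Y2: p·(-2) + (1−p)·2 = p·4 + (1−p)·(-2) ⟹ 2 + (-4)p = (-2) + 6p ⟹ p = 2/5.
The Row player indifferent between X1 and X2: q·(-2) + (1−q)·(-3) = q·(-5) + (1−q)·1 ⟹ (-3) + 1q = 1 + (-6)q ⟹ q = 4/7.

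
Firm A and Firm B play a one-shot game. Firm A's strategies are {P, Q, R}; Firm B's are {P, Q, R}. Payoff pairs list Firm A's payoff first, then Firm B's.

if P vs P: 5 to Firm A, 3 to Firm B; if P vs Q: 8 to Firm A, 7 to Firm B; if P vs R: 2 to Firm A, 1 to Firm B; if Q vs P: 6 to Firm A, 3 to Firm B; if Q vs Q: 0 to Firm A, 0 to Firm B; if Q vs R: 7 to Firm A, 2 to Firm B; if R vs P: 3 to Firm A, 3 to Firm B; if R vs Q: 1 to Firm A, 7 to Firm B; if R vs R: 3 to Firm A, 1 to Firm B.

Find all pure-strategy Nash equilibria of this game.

A profile is a Nash equilibrium when each player is best-responding to the other.
Firm A's best responses — vs P: Q (payoff 6); vs Q: P (payoff 8); vs R: Q (payoff 7).
Firm B's best responses — vs P: Q (payoff 7); vs Q: P (payoff 3); vs R: Q (payoff 7).
Mutual best responses occur at (P, Q) and (Q, P); at each, neither player gains by switching.

(P, Q) and (Q, P)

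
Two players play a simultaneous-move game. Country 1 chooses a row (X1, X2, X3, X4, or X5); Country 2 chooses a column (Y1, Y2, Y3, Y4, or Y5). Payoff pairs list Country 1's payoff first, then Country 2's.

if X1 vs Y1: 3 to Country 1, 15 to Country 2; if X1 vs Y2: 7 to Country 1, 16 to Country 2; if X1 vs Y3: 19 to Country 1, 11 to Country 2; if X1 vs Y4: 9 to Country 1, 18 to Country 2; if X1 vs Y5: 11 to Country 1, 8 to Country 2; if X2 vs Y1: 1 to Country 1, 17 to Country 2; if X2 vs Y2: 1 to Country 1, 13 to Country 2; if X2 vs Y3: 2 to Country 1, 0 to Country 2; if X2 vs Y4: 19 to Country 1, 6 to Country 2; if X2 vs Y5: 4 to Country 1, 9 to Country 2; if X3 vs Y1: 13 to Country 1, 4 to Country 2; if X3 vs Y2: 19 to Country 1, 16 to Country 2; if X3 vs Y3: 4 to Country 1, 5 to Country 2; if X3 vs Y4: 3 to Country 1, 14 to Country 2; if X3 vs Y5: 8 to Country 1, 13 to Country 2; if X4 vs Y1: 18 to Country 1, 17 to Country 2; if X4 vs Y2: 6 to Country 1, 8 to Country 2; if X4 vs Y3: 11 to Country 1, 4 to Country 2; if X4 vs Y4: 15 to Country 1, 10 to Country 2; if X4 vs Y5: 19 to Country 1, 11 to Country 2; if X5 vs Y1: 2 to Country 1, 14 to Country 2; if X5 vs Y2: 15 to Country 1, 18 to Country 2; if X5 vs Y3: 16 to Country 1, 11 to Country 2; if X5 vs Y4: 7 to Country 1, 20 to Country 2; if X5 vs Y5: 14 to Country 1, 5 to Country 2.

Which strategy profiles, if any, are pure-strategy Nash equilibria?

(X3, Y2) and (X4, Y1)

Check mutual best responses: a cell is a NE iff neither player can gain by unilaterally deviating.
Country 1's best responses — vs Y1: X4 (payoff 18); vs Y2: X3 (payoff 19); vs Y3: X1 (payoff 19); vs Y4: X2 (payoff 19); vs Y5: X4 (payoff 19).
Country 2's best responses — vs X1: Y4 (payoff 18); vs X2: Y1 (payoff 17); vs X3: Y2 (payoff 16); vs X4: Y1 (payoff 17); vs X5: Y4 (payoff 20).
Mutual best responses occur at (X3, Y2) and (X4, Y1); at each, neither player gains by switching.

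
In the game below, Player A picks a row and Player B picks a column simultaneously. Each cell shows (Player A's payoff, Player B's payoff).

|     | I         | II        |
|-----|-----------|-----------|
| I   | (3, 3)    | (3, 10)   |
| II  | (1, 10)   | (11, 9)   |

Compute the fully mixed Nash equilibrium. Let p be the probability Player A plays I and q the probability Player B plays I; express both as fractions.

p = 1/8, q = 4/5

In a mixed NE each player is indifferent between their pure strategies, so the opponent's mix sets the indifference.
Player B indifferent between I and II: p·3 + (1−p)·10 = p·10 + (1−p)·9 ⟹ 10 + (-7)p = 9 + 1p ⟹ p = 1/8.
Player A indifferent between I and II: q·3 + (1−q)·3 = q·1 + (1−q)·11 ⟹ 3 + 0q = 11 + (-10)q ⟹ q = 4/5.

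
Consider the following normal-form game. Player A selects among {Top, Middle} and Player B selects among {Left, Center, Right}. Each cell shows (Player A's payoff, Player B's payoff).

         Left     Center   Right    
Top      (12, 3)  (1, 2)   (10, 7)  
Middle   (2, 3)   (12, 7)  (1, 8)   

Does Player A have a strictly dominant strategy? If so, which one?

A strategy is strictly dominant if it gives Player A a strictly higher payoff than every other strategy, against every choice by the opponent.
Top is not dominant: against Center, Middle gives 12 > 1.
Middle is not dominant: against Left, Top gives 12 > 2.
No single strategy is best against every opponent action.

None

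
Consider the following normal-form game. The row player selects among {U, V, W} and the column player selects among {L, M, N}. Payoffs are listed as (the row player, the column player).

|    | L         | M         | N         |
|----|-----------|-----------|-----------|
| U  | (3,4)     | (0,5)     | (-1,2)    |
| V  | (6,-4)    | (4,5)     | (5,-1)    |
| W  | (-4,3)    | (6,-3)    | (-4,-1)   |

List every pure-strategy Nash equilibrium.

Find each player's best response to every opponent strategy; NE are the intersections.
The row player's best responses — vs L: V (payoff 6); vs M: W (payoff 6); vs N: V (payoff 5).
The column player's best responses — vs U: M (payoff 5); vs V: M (payoff 5); vs W: L (payoff 3).
No cell has both players best-responding. For instance, the row player's best reply to M is W, but against W the column player prefers L over M.

There is no pure-strategy Nash equilibrium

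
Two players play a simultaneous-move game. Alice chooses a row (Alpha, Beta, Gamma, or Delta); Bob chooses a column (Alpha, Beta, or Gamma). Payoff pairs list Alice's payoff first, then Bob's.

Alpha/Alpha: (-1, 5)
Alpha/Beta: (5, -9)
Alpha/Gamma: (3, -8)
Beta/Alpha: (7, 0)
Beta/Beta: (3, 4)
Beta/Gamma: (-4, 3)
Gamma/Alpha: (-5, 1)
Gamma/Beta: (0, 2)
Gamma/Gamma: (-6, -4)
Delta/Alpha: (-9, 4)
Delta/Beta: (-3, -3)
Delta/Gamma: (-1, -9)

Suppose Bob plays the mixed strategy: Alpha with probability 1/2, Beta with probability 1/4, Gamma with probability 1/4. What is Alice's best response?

Alice's best reply maximizes expected payoff against the mix.
Alpha: (1/2)·(-1) + (1/4)·5 + (1/4)·3 = 3/2
Beta: (1/2)·7 + (1/4)·3 + (1/4)·(-4) = 13/4
Gamma: (1/2)·(-5) + (1/4)·0 + (1/4)·(-6) = -4
Delta: (1/2)·(-9) + (1/4)·(-3) + (1/4)·(-1) = -11/2
Highest expected payoff is 13/4, from Beta.

Beta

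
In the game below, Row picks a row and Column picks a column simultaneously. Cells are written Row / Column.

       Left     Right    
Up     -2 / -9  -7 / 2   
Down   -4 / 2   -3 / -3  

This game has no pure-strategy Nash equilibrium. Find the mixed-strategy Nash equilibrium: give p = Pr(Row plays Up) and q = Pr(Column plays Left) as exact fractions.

p = 5/16, q = 2/3

Each player's mixing probability is pinned down by making the *other* player indifferent.
Column indifferent between Left and Right: p·(-9) + (1−p)·2 = p·2 + (1−p)·(-3) ⟹ 2 + (-11)p = (-3) + 5p ⟹ p = 5/16.
Row indifferent between Up and Down: q·(-2) + (1−q)·(-7) = q·(-4) + (1−q)·(-3) ⟹ (-7) + 5q = (-3) + (-1)q ⟹ q = 2/3.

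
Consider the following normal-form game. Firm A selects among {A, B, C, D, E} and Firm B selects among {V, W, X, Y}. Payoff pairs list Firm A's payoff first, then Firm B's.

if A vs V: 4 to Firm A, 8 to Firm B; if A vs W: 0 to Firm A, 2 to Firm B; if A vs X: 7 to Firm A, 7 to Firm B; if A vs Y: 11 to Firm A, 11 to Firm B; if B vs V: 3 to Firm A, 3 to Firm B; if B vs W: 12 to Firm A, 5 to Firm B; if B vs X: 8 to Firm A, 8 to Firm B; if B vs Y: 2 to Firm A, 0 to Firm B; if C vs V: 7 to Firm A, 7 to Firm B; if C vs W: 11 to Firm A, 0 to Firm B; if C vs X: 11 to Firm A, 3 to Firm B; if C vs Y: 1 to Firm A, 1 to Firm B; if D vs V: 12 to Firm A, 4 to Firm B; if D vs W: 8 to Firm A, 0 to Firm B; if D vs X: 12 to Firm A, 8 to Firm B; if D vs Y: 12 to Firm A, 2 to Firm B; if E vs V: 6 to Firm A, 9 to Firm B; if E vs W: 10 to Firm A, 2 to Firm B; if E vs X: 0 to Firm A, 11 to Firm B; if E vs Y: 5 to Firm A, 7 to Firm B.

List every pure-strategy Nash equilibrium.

(D, X)

Find each player's best response to every opponent strategy; NE are the intersections.
Firm A's best responses — vs V: D (payoff 12); vs W: B (payoff 12); vs X: D (payoff 12); vs Y: D (payoff 12).
Firm B's best responses — vs A: Y (payoff 11); vs B: X (payoff 8); vs C: V (payoff 7); vs D: X (payoff 8); vs E: X (payoff 11).
The only mutual best response is (D, X); neither player gains by switching there.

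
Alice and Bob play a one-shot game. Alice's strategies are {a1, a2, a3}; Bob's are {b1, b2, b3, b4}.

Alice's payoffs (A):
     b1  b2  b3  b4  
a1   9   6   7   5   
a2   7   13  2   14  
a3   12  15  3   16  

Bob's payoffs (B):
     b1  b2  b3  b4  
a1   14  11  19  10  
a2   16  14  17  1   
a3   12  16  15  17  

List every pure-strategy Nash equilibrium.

(a1, b3) and (a3, b4)

A profile is a Nash equilibrium when each player is best-responding to the other.
Alice's best responses — vs b1: a3 (payoff 12); vs b2: a3 (payoff 15); vs b3: a1 (payoff 7); vs b4: a3 (payoff 16).
Bob's best responses — vs a1: b3 (payoff 19); vs a2: b3 (payoff 17); vs a3: b4 (payoff 17).
Mutual best responses occur at (a1, b3) and (a3, b4); at each, neither player gains by switching.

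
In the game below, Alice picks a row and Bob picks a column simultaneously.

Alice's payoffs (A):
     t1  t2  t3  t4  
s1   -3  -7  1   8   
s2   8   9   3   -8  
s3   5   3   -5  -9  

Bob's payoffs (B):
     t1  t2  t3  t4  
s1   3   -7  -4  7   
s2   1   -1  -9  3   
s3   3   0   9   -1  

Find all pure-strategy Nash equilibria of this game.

(s1, t4)

Find each player's best response to every opponent strategy; NE are the intersections.
Alice's best responses — vs t1: s2 (payoff 8); vs t2: s2 (payoff 9); vs t3: s2 (payoff 3); vs t4: s1 (payoff 8).
Bob's best responses — vs s1: t4 (payoff 7); vs s2: t4 (payoff 3); vs s3: t3 (payoff 9).
The only mutual best response is (s1, t4); neither player gains by switching there.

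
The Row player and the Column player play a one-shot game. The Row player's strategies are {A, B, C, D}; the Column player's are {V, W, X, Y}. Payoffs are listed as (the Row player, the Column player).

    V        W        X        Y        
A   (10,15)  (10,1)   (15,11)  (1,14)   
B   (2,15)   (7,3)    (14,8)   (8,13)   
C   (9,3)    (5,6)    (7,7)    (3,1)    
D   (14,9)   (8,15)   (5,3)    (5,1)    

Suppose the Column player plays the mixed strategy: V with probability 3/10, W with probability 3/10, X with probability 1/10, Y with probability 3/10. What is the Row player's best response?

The Row player's best reply maximizes expected payoff against the mix.
A: (3/10)·10 + (3/10)·10 + (1/10)·15 + (3/10)·1 = 39/5
B: (3/10)·2 + (3/10)·7 + (1/10)·14 + (3/10)·8 = 13/2
C: (3/10)·9 + (3/10)·5 + (1/10)·7 + (3/10)·3 = 29/5
D: (3/10)·14 + (3/10)·8 + (1/10)·5 + (3/10)·5 = 43/5
Highest expected payoff is 43/5, from D.

D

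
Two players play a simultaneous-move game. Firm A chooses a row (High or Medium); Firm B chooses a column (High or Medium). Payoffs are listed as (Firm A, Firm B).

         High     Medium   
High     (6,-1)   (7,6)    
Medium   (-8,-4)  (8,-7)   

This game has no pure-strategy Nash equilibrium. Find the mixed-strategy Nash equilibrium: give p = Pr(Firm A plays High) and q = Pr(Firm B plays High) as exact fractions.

Each player's mixing probability is pinned down by making the *other* player indifferent.
Firm B indifferent between High and Medium: p·(-1) + (1−p)·(-4) = p·6 + (1−p)·(-7) ⟹ (-4) + 3p = (-7) + 13p ⟹ p = 3/10.
Firm A indifferent between High and Medium: q·6 + (1−q)·7 = q·(-8) + (1−q)·8 ⟹ 7 + (-1)q = 8 + (-16)q ⟹ q = 1/15.

p = 3/10, q = 1/15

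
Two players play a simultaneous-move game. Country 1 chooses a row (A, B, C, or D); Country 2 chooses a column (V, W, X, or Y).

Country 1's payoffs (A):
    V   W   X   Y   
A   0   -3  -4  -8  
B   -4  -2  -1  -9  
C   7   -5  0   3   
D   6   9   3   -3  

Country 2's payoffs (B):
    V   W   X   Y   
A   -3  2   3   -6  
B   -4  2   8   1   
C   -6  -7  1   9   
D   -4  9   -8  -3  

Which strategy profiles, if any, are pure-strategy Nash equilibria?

Check mutual best responses: a cell is a NE iff neither player can gain by unilaterally deviating.
Country 1's best responses — vs V: C (payoff 7); vs W: D (payoff 9); vs X: D (payoff 3); vs Y: C (payoff 3).
Country 2's best responses — vs A: X (payoff 3); vs B: X (payoff 8); vs C: Y (payoff 9); vs D: W (payoff 9).
Mutual best responses occur at (C, Y) and (D, W); at each, neither player gains by switching.

(C, Y) and (D, W)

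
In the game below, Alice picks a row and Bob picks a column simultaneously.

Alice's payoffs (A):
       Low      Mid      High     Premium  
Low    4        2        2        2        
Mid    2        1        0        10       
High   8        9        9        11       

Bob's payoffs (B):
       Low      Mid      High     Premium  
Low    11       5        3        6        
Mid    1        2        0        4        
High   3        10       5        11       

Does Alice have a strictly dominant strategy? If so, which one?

High

A strategy is strictly dominant if it gives Alice a strictly higher payoff than every other strategy, against every choice by the opponent.
High strictly dominates: vs Low: 8 > each of {4, 2}; vs Mid: 9 > each of {2, 1}; vs High: 9 > each of {2, 0}; vs Premium: 11 > each of {2, 10}.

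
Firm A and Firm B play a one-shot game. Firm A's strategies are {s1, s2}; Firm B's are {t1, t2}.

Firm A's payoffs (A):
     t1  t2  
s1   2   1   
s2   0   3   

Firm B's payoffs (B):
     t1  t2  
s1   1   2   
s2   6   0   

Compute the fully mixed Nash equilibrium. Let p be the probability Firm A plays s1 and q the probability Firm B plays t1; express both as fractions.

p = 6/7, q = 1/2

Each player's mixing probability is pinned down by making the *other* player indifferent.
Firm B indifferent between t1 and t2: p·1 + (1−p)·6 = p·2 + (1−p)·0 ⟹ 6 + (-5)p = 0 + 2p ⟹ p = 6/7.
Firm A indifferent between s1 and s2: q·2 + (1−q)·1 = q·0 + (1−q)·3 ⟹ 1 + 1q = 3 + (-3)q ⟹ q = 1/2.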